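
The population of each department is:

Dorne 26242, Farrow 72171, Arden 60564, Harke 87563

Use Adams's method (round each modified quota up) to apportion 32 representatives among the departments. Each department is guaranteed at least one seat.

Standard divisor 246540/32 ≈ 7704.375; standard quotas: Dorne 3.406, Farrow 9.368, Arden 7.861, Harke 11.365.
Rounding up gives 4, 10, 8, 12 = 34 seats, so the divisor must be adjusted.
With modified divisor 8300: modified quotas Dorne 3.162, Farrow 8.695, Arden 7.297, Harke 10.550.
Rounding up: Dorne 4, Farrow 9, Arden 8, Harke 11 (total 32).

Dorne 4, Farrow 9, Arden 8, Harke 11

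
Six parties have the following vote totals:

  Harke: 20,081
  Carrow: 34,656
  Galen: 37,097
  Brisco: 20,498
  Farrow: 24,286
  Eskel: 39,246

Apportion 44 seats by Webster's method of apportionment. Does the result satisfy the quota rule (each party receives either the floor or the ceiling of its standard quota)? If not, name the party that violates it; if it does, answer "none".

Standard quotas: Harke 5.024, Carrow 8.671, Galen 9.281, Brisco 5.128, Farrow 6.076, Eskel 9.819.
Webster allocation: Harke 5, Carrow 9, Galen 9, Brisco 5, Farrow 6, Eskel 10.
Every allocation lies between the lower and upper quota.

none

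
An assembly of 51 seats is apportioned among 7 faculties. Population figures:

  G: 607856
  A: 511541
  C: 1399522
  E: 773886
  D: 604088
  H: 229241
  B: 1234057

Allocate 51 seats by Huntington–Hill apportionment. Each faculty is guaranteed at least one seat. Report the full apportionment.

G: 6, A: 5, C: 13, E: 7, D: 6, H: 2, B: 12

With divisor 105575: modified quotas G 5.758, A 4.845, C 13.256, E 7.330, D 5.722, H 2.171, B 11.689.
Geometric-mean thresholds: G √(5·6)=5.477, A √(4·5)=4.472, C √(13·14)=13.491, E √(7·8)=7.483, D √(5·6)=5.477, H √(2·3)=2.449, B √(11·12)=11.489.
Each quota rounded against its threshold gives G 6, A 5, C 13, E 7, D 6, H 2, B 12 (total 51).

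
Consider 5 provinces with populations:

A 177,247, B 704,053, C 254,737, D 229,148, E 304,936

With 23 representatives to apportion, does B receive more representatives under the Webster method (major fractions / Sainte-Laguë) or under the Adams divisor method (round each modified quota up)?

Webster

Webster: A 2, B 10, C 4, D 3, E 4.
Adams: A 3, B 9, C 4, D 3, E 4.
B gets 10 under Webster and 9 under Adams.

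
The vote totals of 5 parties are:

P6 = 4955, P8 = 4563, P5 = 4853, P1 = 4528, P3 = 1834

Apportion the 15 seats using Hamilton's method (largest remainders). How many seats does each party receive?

P6 4, P8 3, P5 4, P1 3, P3 1

Total 20733; standard divisor 20733/15 ≈ 1382.2.
Standard quotas: P6 3.585, P8 3.301, P5 3.511, P1 3.276, P3 1.327.
Lower quotas: P6 3, P8 3, P5 3, P1 3, P3 1 (sum 13, leaving 2 seats).
Remainders in descending order: P6 0.585, P5 0.511, P3 0.327, P8 0.301, P1 0.276.
Largest remainders: P6, P5 receive the extra seats.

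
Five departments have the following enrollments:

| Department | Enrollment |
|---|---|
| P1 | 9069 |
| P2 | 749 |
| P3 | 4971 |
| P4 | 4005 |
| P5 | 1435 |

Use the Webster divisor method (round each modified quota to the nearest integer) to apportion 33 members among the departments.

Standard divisor 20229/33 ≈ 613; standard quotas: P1 14.794, P2 1.222, P3 8.109, P4 6.533, P5 2.341.
Rounding to the nearest integer gives P1 15, P2 1, P3 8, P4 7, P5 2 — total 33, matching the house size, so no adjustment is needed.

P1 15, P2 1, P3 8, P4 7, P5 2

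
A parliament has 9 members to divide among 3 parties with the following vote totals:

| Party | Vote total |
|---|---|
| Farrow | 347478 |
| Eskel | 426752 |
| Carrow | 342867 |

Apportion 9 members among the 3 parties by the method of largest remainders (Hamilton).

The standard divisor is 1117097/9 ≈ 124121.889.
Standard quotas: Farrow 2.7995, Eskel 3.4382, Carrow 2.7623.
Lower quotas: Farrow 2, Eskel 3, Carrow 2 (sum 7, leaving 2 seats).
Remainders in descending order: Farrow 0.7995, Carrow 0.7623, Eskel 0.4382.
Largest remainders: Farrow, Carrow receive the extra seats.

Farrow 3; Eskel 3; Carrow 3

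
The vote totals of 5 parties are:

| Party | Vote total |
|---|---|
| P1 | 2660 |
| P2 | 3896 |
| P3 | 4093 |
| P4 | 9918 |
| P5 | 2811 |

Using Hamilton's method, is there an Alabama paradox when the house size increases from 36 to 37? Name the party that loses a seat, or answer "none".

At 36 seats: P1 4, P2 6, P3 6, P4 15, P5 5.
At 37 seats: P1 4, P2 6, P3 7, P4 16, P5 4.
P5 drops from 5 to 4.

P5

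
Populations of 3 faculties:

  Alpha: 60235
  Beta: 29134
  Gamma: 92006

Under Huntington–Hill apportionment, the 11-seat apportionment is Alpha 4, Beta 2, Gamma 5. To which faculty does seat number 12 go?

Priority for the next seat is population ÷ (√(s·(s+1))).
Priorities: Alpha 13468.955, Beta 11893.906, Gamma 16797.921.
Highest priority: Gamma.

Gamma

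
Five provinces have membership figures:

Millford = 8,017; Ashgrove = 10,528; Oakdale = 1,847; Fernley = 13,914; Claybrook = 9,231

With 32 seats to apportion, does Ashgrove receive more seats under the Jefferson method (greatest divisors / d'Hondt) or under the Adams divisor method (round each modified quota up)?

Jefferson: Millford 6, Ashgrove 8, Oakdale 1, Fernley 10, Claybrook 7.
Adams: Millford 6, Ashgrove 7, Oakdale 2, Fernley 10, Claybrook 7.
Ashgrove gets 8 under Jefferson and 7 under Adams.

Jefferson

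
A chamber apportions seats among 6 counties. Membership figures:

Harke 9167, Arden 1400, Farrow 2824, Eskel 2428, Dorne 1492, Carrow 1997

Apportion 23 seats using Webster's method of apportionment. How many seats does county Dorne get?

Standard divisor 19308/23 ≈ 839.478; standard quotas: Harke 10.920, Arden 1.668, Farrow 3.364, Eskel 2.892, Dorne 1.777, Carrow 2.379.
Rounding to the nearest integer gives Harke 11, Arden 2, Farrow 3, Eskel 3, Dorne 2, Carrow 2 — total 23, matching the house size, so no adjustment is needed.
Dorne receives 2.

2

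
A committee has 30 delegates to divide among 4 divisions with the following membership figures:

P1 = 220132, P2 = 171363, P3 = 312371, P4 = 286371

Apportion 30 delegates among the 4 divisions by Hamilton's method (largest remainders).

P1 7; P2 5; P3 9; P4 9

The standard divisor is 990237/30 ≈ 33007.9.
Standard quotas: P1 6.6691, P2 5.1916, P3 9.4635, P4 8.6758.
Lower quotas: P1 6, P2 5, P3 9, P4 8 (sum 28, leaving 2 seats).
Remainders in descending order: P4 0.6758, P1 0.6691, P3 0.4635, P2 0.1916.
The surplus seats go to P4, P1.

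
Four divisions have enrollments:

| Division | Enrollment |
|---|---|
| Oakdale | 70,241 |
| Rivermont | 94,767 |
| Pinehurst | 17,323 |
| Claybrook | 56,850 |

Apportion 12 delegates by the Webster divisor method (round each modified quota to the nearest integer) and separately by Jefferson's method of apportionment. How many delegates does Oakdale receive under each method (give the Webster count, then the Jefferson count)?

Webster: Oakdale 3, Rivermont 5, Pinehurst 1, Claybrook 3.
Jefferson: Oakdale 4, Rivermont 5, Pinehurst 0, Claybrook 3.
Oakdale gets 3 under Webster and 4 under Jefferson.

3 and 4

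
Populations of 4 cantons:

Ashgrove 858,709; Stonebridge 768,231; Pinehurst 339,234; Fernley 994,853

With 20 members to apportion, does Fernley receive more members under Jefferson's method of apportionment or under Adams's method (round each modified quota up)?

Jefferson

Jefferson: Ashgrove 6, Stonebridge 5, Pinehurst 2, Fernley 7.
Adams: Ashgrove 6, Stonebridge 5, Pinehurst 3, Fernley 6.
Fernley gets 7 under Jefferson and 6 under Adams.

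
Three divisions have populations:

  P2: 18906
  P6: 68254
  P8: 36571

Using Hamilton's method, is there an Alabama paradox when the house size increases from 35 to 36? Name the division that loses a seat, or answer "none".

At 35 seats: P2 6, P6 19, P8 10.
At 36 seats: P2 5, P6 20, P8 11.
P2 drops from 6 to 5.

P2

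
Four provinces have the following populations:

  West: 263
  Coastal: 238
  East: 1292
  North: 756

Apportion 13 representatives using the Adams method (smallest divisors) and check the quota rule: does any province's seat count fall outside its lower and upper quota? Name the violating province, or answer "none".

Standard quotas: West 1.341, Coastal 1.214, East 6.589, North 3.856.
Adams allocation: West 2, Coastal 1, East 6, North 4.
Every allocation lies between the lower and upper quota.

none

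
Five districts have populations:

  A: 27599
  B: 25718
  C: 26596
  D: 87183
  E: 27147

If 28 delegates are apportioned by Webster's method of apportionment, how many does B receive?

Standard divisor 194243/28 ≈ 6937.25; standard quotas: A 3.978, B 3.707, C 3.834, D 12.567, E 3.913.
Rounding to the nearest integer gives 4, 4, 4, 13, 4 = 29 seats, so the divisor must be adjusted.
With modified divisor 7200: modified quotas A 3.833, B 3.572, C 3.694, D 12.109, E 3.770.
Rounding to the nearest integer: A 4, B 4, C 4, D 12, E 4 (total 28).
B receives 4.

4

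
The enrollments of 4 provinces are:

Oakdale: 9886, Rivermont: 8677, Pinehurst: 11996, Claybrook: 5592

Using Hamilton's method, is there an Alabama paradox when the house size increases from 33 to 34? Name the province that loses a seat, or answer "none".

At 33 seats: Oakdale 9, Rivermont 8, Pinehurst 11, Claybrook 5.
At 34 seats: Oakdale 10, Rivermont 8, Pinehurst 11, Claybrook 5.
No province's allocation decreased.

none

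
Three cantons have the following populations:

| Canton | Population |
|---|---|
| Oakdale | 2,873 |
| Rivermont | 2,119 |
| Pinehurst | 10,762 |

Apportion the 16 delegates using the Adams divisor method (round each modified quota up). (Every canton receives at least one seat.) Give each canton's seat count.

Oakdale=3, Rivermont=2, Pinehurst=11

Standard divisor 15754/16 ≈ 984.625; standard quotas: Oakdale 2.918, Rivermont 2.152, Pinehurst 10.930.
Rounding up gives 3, 3, 11 = 17 seats, so the divisor must be adjusted.
With modified divisor 1071.19: modified quotas Oakdale 2.682, Rivermont 1.978, Pinehurst 10.047.
Rounding up: Oakdale 3, Rivermont 2, Pinehurst 11 (total 16).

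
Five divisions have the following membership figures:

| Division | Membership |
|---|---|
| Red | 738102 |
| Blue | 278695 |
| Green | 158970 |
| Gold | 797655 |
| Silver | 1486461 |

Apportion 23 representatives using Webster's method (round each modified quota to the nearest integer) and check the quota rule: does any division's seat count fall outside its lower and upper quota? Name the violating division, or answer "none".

none

Standard quotas: Red 4.907, Blue 1.853, Green 1.057, Gold 5.303, Silver 9.881.
Webster allocation: Red 5, Blue 2, Green 1, Gold 5, Silver 10.
Every allocation lies between the lower and upper quota.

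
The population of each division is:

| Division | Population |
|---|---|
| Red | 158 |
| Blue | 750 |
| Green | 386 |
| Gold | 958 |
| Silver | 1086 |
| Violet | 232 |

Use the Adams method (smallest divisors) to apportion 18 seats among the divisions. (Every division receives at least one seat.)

Red 1; Blue 4; Green 2; Gold 5; Silver 5; Violet 1

Standard divisor 3570/18 ≈ 198.333; standard quotas: Red 0.797, Blue 3.782, Green 1.946, Gold 4.830, Silver 5.476, Violet 1.170.
Rounding up gives 1, 4, 2, 5, 6, 2 = 20 seats, so the divisor must be adjusted.
With modified divisor 237.25: modified quotas Red 0.666, Blue 3.161, Green 1.627, Gold 4.038, Silver 4.577, Violet 0.978.
Rounding up: Red 1, Blue 4, Green 2, Gold 5, Silver 5, Violet 1 (total 18).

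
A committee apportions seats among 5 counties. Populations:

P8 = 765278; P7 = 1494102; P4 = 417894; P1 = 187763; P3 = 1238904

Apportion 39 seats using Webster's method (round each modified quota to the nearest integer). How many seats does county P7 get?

Standard divisor 4103941/39 ≈ 105229.256; standard quotas: P8 7.272, P7 14.199, P4 3.971, P1 1.784, P3 11.773.
Rounding to the nearest integer gives P8 7, P7 14, P4 4, P1 2, P3 12 — total 39, matching the house size, so no adjustment is needed.
P7 receives 14.

14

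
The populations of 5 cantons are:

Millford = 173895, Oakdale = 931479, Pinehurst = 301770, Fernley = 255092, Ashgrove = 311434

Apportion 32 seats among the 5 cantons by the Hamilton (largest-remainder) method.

The standard divisor is 1973670/32 ≈ 61677.188.
Standard quotas: Millford 2.8194, Oakdale 15.1025, Pinehurst 4.8927, Fernley 4.1359, Ashgrove 5.0494.
Lower quotas: Millford 2, Oakdale 15, Pinehurst 4, Fernley 4, Ashgrove 5 (sum 30, leaving 2 seats).
Remainders in descending order: Pinehurst 0.8927, Millford 0.8194, Fernley 0.1359, Oakdale 0.1025, Ashgrove 0.0494.
Largest remainders: Pinehurst, Millford receive the extra seats.

Millford=3, Oakdale=15, Pinehurst=5, Fernley=4, Ashgrove=5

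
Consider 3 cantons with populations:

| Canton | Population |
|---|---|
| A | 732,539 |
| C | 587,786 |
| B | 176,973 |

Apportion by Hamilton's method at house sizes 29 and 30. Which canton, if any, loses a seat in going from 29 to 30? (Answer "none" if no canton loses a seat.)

At 29 seats: A 14, C 11, B 4.
At 30 seats: A 15, C 12, B 3.
B drops from 4 to 3.

B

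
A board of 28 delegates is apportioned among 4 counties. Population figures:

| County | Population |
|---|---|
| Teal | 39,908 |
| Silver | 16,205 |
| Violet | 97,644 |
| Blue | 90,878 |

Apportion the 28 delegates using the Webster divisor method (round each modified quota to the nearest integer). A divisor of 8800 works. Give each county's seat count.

With modified divisor 8800: modified quotas Teal 4.535, Silver 1.841, Violet 11.096, Blue 10.327.
Rounding to the nearest integer: Teal 5, Silver 2, Violet 11, Blue 10 (total 28).

Teal 5; Silver 2; Violet 11; Blue 10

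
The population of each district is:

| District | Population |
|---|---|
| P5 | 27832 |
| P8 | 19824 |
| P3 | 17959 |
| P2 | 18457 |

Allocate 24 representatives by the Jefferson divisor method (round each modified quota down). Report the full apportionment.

P5: 8, P8: 6, P3: 5, P2: 5

Standard divisor 84072/24 ≈ 3503; standard quotas: P5 7.945, P8 5.659, P3 5.127, P2 5.269.
Rounding down gives 7, 5, 5, 5 = 22 seats, so the divisor must be adjusted.
With modified divisor 3200: modified quotas P5 8.697, P8 6.195, P3 5.612, P2 5.768.
Rounding down: P5 8, P8 6, P3 5, P2 5 (total 24).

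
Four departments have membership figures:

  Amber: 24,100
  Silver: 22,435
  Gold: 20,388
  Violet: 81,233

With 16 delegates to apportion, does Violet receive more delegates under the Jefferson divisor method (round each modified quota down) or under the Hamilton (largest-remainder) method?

Jefferson: Amber 2, Silver 2, Gold 2, Violet 10.
Hamilton: Amber 3, Silver 2, Gold 2, Violet 9.
Violet gets 10 under Jefferson and 9 under Hamilton.

Jefferson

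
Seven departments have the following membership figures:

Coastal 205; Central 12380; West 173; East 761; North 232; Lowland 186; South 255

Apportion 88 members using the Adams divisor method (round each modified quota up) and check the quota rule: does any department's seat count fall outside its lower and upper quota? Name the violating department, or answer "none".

Standard quotas: Coastal 1.271, Central 76.764, West 1.073, East 4.719, North 1.439, Lowland 1.153, South 1.581.
Adams allocation: Coastal 2, Central 73, West 2, East 5, North 2, Lowland 2, South 2.
Central has quota 76.764 (lower 76, upper 77) but receives 73 — outside the quota interval.

Central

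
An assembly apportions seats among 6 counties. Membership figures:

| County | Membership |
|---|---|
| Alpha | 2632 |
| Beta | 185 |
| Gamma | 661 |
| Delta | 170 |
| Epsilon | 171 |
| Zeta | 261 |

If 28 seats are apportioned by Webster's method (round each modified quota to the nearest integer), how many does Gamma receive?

5

Standard divisor 4080/28 ≈ 145.714; standard quotas: Alpha 18.063, Beta 1.270, Gamma 4.536, Delta 1.167, Epsilon 1.174, Zeta 1.791.
Rounding to the nearest integer gives Alpha 18, Beta 1, Gamma 5, Delta 1, Epsilon 1, Zeta 2 — total 28, matching the house size, so no adjustment is needed.
Gamma receives 5.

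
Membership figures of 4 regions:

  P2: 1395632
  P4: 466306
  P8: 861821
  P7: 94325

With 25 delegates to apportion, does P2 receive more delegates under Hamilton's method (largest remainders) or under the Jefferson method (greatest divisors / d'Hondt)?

Hamilton: P2 12, P4 4, P8 8, P7 1.
Jefferson: P2 13, P4 4, P8 8, P7 0.
P2 gets 12 under Hamilton and 13 under Jefferson.

Jefferson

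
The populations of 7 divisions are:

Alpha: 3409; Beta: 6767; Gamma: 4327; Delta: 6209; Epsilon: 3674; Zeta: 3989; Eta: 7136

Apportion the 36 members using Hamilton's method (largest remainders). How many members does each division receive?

The standard divisor is 35511/36 ≈ 986.417.
Standard quotas: Alpha 3.4559, Beta 6.8602, Gamma 4.3866, Delta 6.2945, Epsilon 3.7246, Zeta 4.0439, Eta 7.2343.
Lower quotas: Alpha 3, Beta 6, Gamma 4, Delta 6, Epsilon 3, Zeta 4, Eta 7 (sum 33, leaving 3 seats).
Remainders in descending order: Beta 0.8602, Epsilon 0.7246, Alpha 0.4559, Gamma 0.3866, Delta 0.2945, Eta 0.2343, Zeta 0.0439.
The surplus seats go to Beta, Epsilon, Alpha.

Alpha 4; Beta 7; Gamma 4; Delta 6; Epsilon 4; Zeta 4; Eta 7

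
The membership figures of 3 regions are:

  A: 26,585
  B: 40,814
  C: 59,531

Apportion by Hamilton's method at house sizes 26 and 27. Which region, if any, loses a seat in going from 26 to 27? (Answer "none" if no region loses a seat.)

A

At 26 seats: A 6, B 8, C 12.
At 27 seats: A 5, B 9, C 13.
A drops from 6 to 5.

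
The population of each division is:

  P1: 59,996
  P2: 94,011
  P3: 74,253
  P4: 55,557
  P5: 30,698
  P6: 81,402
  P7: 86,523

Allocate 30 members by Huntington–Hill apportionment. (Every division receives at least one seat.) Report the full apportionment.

With divisor 16321: modified quotas P1 3.676, P2 5.760, P3 4.550, P4 3.404, P5 1.881, P6 4.988, P7 5.301.
Geometric-mean thresholds: P1 √(3·4)=3.464, P2 √(5·6)=5.477, P3 √(4·5)=4.472, P4 √(3·4)=3.464, P5 √(1·2)=1.414, P6 √(4·5)=4.472, P7 √(5·6)=5.477.
Each quota rounded against its threshold gives P1 4, P2 6, P3 5, P4 3, P5 2, P6 5, P7 5 (total 30).

P1 4, P2 6, P3 5, P4 3, P5 2, P6 5, P7 5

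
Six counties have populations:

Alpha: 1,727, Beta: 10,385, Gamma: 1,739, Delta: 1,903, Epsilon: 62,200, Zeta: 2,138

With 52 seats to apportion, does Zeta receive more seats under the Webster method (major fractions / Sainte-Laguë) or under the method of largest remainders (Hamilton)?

Hamilton

Webster: Alpha 1, Beta 7, Gamma 1, Delta 1, Epsilon 41, Zeta 1.
Hamilton: Alpha 1, Beta 7, Gamma 1, Delta 1, Epsilon 40, Zeta 2.
Zeta gets 1 under Webster and 2 under Hamilton.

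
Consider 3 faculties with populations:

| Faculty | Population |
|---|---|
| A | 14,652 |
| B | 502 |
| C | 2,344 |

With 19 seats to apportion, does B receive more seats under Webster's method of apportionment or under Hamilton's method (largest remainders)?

Webster: A 16, B 1, C 2.
Hamilton: A 16, B 0, C 3.
B gets 1 under Webster and 0 under Hamilton.

Webster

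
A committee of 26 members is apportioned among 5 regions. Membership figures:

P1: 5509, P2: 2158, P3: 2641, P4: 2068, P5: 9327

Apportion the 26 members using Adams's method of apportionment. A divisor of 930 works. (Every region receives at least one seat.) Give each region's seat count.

P1=6; P2=3; P3=3; P4=3; P5=11

With modified divisor 930: modified quotas P1 5.924, P2 2.320, P3 2.840, P4 2.224, P5 10.029.
Rounding up: P1 6, P2 3, P3 3, P4 3, P5 11 (total 26).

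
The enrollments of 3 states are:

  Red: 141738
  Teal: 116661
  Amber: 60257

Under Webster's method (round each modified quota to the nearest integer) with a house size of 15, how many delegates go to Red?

Standard divisor 318656/15 ≈ 21243.733; standard quotas: Red 6.672, Teal 5.492, Amber 2.836.
Rounding to the nearest integer gives Red 7, Teal 5, Amber 3 — total 15, matching the house size, so no adjustment is needed.
Red receives 7.

7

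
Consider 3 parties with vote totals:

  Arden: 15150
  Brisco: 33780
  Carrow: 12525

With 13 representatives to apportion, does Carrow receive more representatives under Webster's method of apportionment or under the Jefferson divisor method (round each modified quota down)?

Webster

Webster: Arden 3, Brisco 7, Carrow 3.
Jefferson: Arden 3, Brisco 8, Carrow 2.
Carrow gets 3 under Webster and 2 under Jefferson.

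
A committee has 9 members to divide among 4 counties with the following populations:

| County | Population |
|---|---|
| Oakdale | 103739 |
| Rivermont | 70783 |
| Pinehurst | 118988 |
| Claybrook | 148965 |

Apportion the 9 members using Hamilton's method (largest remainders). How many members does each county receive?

Oakdale: 2, Rivermont: 2, Pinehurst: 2, Claybrook: 3

Total 442475; standard divisor 442475/9 ≈ 49163.889.
Standard quotas: Oakdale 2.1101, Rivermont 1.4397, Pinehurst 2.4202, Claybrook 3.0300.
Lower quotas: Oakdale 2, Rivermont 1, Pinehurst 2, Claybrook 3 (sum 8, leaving 1 seat).
Remainders in descending order: Rivermont 0.4397, Pinehurst 0.4202, Oakdale 0.1101, Claybrook 0.0300.
Largest remainder: Rivermont receives the extra seat.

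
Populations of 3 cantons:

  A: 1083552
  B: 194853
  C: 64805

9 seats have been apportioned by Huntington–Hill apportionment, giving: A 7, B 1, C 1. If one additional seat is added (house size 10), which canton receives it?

A

Priority for the next seat is population ÷ (√(s·(s+1))).
Priorities: A 144795.727, B 137781.878, C 45824.055.
Highest priority: A.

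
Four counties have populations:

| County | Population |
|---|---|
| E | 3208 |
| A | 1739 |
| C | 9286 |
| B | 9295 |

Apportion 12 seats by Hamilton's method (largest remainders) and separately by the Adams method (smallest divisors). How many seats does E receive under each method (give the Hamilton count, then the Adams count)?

1 and 2

Hamilton: E 1, A 1, C 5, B 5.
Adams: E 2, A 1, C 4, B 5.
E gets 1 under Hamilton and 2 under Adams.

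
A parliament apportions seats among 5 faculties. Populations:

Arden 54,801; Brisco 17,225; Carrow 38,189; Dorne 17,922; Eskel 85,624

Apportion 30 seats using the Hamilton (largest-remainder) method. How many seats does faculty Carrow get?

The standard divisor is 213761/30 ≈ 7125.367.
Standard quotas: Arden 7.6910, Brisco 2.4174, Carrow 5.3596, Dorne 2.5152, Eskel 12.0168.
Lower quotas: Arden 7, Brisco 2, Carrow 5, Dorne 2, Eskel 12 (sum 28, leaving 2 seats).
Remainders in descending order: Arden 0.6910, Dorne 0.5152, Brisco 0.4174, Carrow 0.3596, Eskel 0.0168.
Largest remainders: Arden, Dorne receive the extra seats.
Carrow receives 5.

5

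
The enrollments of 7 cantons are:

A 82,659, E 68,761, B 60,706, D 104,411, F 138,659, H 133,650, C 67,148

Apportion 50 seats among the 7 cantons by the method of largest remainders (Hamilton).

A 6, E 5, B 5, D 8, F 11, H 10, C 5

Standard divisor: 655994 ÷ 50 ≈ 13119.88.
Standard quotas: A 6.3003, E 5.2410, B 4.6270, D 7.9582, F 10.5686, H 10.1868, C 5.1180.
Lower quotas: A 6, E 5, B 4, D 7, F 10, H 10, C 5 (sum 47, leaving 3 seats).
Remainders in descending order: D 0.9582, B 0.6270, F 0.5686, A 0.3003, E 0.2410, H 0.1868, C 0.1180.
The surplus seats go to D, B, F.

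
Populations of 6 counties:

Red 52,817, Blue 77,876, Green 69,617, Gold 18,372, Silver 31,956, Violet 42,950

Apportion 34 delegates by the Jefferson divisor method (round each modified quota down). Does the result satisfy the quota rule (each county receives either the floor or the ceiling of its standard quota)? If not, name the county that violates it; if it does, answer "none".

none

Standard quotas: Red 6.117, Blue 9.019, Green 8.062, Gold 2.128, Silver 3.701, Violet 4.974.
Jefferson allocation: Red 6, Blue 9, Green 8, Gold 2, Silver 4, Violet 5.
Every allocation lies between the lower and upper quota.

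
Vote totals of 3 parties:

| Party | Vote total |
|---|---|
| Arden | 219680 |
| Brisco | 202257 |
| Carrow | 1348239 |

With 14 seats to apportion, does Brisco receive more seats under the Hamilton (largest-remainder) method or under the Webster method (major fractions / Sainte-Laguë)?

Hamilton: Arden 2, Brisco 1, Carrow 11.
Webster: Arden 2, Brisco 2, Carrow 10.
Brisco gets 1 under Hamilton and 2 under Webster.

Webster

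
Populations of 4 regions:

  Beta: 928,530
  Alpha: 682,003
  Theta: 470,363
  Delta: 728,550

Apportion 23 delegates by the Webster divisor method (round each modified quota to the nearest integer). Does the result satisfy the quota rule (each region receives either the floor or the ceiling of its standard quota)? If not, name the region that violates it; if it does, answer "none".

Standard quotas: Beta 7.602, Alpha 5.583, Theta 3.851, Delta 5.964.
Webster allocation: Beta 7, Alpha 6, Theta 4, Delta 6.
Every allocation lies between the lower and upper quota.

none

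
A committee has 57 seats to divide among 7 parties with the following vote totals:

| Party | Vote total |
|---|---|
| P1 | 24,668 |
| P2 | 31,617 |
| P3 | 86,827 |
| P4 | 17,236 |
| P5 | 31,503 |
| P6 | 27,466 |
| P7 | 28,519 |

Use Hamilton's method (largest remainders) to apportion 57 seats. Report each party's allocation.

P1=6, P2=7, P3=20, P4=4, P5=7, P6=6, P7=7

The standard divisor is 247836/57 = 4348.
Standard quotas: P1 5.6734, P2 7.2716, P3 19.9694, P4 3.9641, P5 7.2454, P6 6.3169, P7 6.5591.
Lower quotas: P1 5, P2 7, P3 19, P4 3, P5 7, P6 6, P7 6 (sum 53, leaving 4 seats).
Remainders in descending order: P3 0.9694, P4 0.9641, P1 0.6734, P7 0.5591, P6 0.3169, P2 0.2716, P5 0.2454.
The surplus seats go to P3, P4, P1, P7.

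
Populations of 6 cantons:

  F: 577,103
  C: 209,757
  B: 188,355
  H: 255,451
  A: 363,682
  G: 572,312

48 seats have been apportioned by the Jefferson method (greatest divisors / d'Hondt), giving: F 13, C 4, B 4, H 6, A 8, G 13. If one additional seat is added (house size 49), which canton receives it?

Priority for the next seat is population ÷ (current seats + 1).
Priorities: F 41221.643, C 41951.400, B 37671.000, H 36493.000, A 40409.111, G 40879.429.
Highest priority: C.

C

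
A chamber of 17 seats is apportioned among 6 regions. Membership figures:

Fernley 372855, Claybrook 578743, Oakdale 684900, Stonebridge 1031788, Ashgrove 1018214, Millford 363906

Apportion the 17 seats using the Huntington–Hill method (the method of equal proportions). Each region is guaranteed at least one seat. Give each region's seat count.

With divisor 246796: modified quotas Fernley 1.511, Claybrook 2.345, Oakdale 2.775, Stonebridge 4.181, Ashgrove 4.126, Millford 1.475.
Geometric-mean thresholds: Fernley √(1·2)=1.414, Claybrook √(2·3)=2.449, Oakdale √(2·3)=2.449, Stonebridge √(4·5)=4.472, Ashgrove √(4·5)=4.472, Millford √(1·2)=1.414.
Each quota rounded against its threshold gives Fernley 2, Claybrook 2, Oakdale 3, Stonebridge 4, Ashgrove 4, Millford 2 (total 17).

Fernley 2; Claybrook 2; Oakdale 3; Stonebridge 4; Ashgrove 4; Millford 2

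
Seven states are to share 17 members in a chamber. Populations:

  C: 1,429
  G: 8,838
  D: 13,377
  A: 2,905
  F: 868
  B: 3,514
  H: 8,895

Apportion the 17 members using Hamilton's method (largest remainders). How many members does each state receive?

C=1; G=4; D=6; A=1; F=0; B=1; H=4

Standard divisor: 39826 ÷ 17 ≈ 2342.706.
Standard quotas: C 0.6100, G 3.7726, D 5.7101, A 1.2400, F 0.3705, B 1.5000, H 3.7969.
Lower quotas: C 0, G 3, D 5, A 1, F 0, B 1, H 3 (sum 13, leaving 4 seats).
Remainders in descending order: H 0.7969, G 0.7726, D 0.7101, C 0.6100, B 0.5000, F 0.3705, A 0.2400.
Largest remainders: H, G, D, C receive the extra seats.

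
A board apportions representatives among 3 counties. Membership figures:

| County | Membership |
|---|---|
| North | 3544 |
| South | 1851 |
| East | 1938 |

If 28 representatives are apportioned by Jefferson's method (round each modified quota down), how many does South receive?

7

Standard divisor 7333/28 ≈ 261.893; standard quotas: North 13.532, South 7.068, East 7.400.
Rounding down gives 13, 7, 7 = 27 seats, so the divisor must be adjusted.
With modified divisor 250: modified quotas North 14.176, South 7.404, East 7.752.
Rounding down: North 14, South 7, East 7 (total 28).
South receives 7.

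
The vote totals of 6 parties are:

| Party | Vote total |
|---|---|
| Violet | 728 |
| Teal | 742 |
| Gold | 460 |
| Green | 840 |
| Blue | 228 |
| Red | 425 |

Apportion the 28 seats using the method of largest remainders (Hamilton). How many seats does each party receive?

Total 3423; standard divisor 3423/28 ≈ 122.25.
Standard quotas: Violet 5.955, Teal 6.070, Gold 3.763, Green 6.871, Blue 1.865, Red 3.476.
Lower quotas: Violet 5, Teal 6, Gold 3, Green 6, Blue 1, Red 3 (sum 24, leaving 4 seats).
Remainders in descending order: Violet 0.955, Green 0.871, Blue 0.865, Gold 0.763, Red 0.476, Teal 0.070.
Largest remainders: Violet, Green, Blue, Gold receive the extra seats.

Violet=6; Teal=6; Gold=4; Green=7; Blue=2; Red=3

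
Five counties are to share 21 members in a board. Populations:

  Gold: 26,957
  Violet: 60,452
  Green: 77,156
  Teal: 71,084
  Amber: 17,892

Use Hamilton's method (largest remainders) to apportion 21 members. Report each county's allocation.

Standard divisor: 253541 ÷ 21 ≈ 12073.381.
Standard quotas: Gold 2.2328, Violet 5.0070, Green 6.3906, Teal 5.8877, Amber 1.4819.
Lower quotas: Gold 2, Violet 5, Green 6, Teal 5, Amber 1 (sum 19, leaving 2 seats).
Remainders in descending order: Teal 0.8877, Amber 0.4819, Green 0.3906, Gold 0.2328, Violet 0.0070.
Largest remainders: Teal, Amber receive the extra seats.

Gold=2, Violet=5, Green=6, Teal=6, Amber=2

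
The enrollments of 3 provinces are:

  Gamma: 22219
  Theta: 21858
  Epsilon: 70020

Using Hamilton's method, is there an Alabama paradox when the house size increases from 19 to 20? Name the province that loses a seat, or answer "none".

At 19 seats: Gamma 4, Theta 3, Epsilon 12.
At 20 seats: Gamma 4, Theta 4, Epsilon 12.
No province's allocation decreased.

none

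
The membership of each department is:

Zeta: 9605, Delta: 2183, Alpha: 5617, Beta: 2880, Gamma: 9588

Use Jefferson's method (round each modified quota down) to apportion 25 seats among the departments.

Zeta 8; Delta 2; Alpha 5; Beta 2; Gamma 8

Standard divisor 29873/25 ≈ 1194.92; standard quotas: Zeta 8.038, Delta 1.827, Alpha 4.701, Beta 2.410, Gamma 8.024.
Rounding down gives 8, 1, 4, 2, 8 = 23 seats, so the divisor must be adjusted.
With modified divisor 1080: modified quotas Zeta 8.894, Delta 2.021, Alpha 5.201, Beta 2.667, Gamma 8.878.
Rounding down: Zeta 8, Delta 2, Alpha 5, Beta 2, Gamma 8 (total 25).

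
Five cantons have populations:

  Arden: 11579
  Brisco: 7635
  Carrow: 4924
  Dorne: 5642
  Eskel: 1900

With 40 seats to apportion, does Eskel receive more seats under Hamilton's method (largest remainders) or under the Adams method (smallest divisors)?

Hamilton: Arden 15, Brisco 10, Carrow 6, Dorne 7, Eskel 2.
Adams: Arden 14, Brisco 10, Carrow 6, Dorne 7, Eskel 3.
Eskel gets 2 under Hamilton and 3 under Adams.

Adams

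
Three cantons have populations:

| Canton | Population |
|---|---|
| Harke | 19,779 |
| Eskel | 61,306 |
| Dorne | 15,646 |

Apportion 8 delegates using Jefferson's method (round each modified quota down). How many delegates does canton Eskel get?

6

Standard divisor 96731/8 ≈ 12091.375; standard quotas: Harke 1.636, Eskel 5.070, Dorne 1.294.
Rounding down gives 1, 5, 1 = 7 seats, so the divisor must be adjusted.
With modified divisor 10100: modified quotas Harke 1.958, Eskel 6.070, Dorne 1.549.
Rounding down: Harke 1, Eskel 6, Dorne 1 (total 8).
Eskel receives 6.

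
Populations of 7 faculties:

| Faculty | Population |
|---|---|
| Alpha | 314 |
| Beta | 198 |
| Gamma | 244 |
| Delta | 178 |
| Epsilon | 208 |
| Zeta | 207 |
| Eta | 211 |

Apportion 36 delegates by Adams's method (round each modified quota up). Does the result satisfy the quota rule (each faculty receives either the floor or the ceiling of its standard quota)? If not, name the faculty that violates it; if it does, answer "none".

Standard quotas: Alpha 7.246, Beta 4.569, Gamma 5.631, Delta 4.108, Epsilon 4.800, Zeta 4.777, Eta 4.869.
Adams allocation: Alpha 7, Beta 5, Gamma 5, Delta 4, Epsilon 5, Zeta 5, Eta 5.
Every allocation lies between the lower and upper quota.

none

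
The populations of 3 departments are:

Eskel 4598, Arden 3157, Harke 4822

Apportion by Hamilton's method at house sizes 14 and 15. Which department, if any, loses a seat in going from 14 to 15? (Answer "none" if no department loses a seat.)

none

At 14 seats: Eskel 5, Arden 4, Harke 5.
At 15 seats: Eskel 5, Arden 4, Harke 6.
No department's allocation decreased.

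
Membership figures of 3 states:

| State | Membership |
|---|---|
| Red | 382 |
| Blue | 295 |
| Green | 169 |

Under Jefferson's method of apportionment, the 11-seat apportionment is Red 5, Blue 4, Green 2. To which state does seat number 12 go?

Red

Priority for the next seat is population ÷ (current seats + 1).
Priorities: Red 63.667, Blue 59.000, Green 56.333.
Highest priority: Red.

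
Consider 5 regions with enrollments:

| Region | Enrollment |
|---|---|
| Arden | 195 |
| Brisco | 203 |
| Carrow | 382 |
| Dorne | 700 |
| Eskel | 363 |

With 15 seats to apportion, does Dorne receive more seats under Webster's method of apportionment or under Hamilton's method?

Webster: Arden 2, Brisco 2, Carrow 3, Dorne 5, Eskel 3.
Hamilton: Arden 1, Brisco 2, Carrow 3, Dorne 6, Eskel 3.
Dorne gets 5 under Webster and 6 under Hamilton.

Hamilton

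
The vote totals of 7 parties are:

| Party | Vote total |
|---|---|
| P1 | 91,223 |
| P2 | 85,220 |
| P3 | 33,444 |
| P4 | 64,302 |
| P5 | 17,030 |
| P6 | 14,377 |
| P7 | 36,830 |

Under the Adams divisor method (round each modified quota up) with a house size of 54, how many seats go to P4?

Standard divisor 342426/54 ≈ 6341.222; standard quotas: P1 14.386, P2 13.439, P3 5.274, P4 10.140, P5 2.686, P6 2.267, P7 5.808.
Rounding up gives 15, 14, 6, 11, 3, 3, 6 = 58 seats, so the divisor must be adjusted.
With modified divisor 6900: modified quotas P1 13.221, P2 12.351, P3 4.847, P4 9.319, P5 2.468, P6 2.084, P7 5.338.
Rounding up: P1 14, P2 13, P3 5, P4 10, P5 3, P6 3, P7 6 (total 54).
P4 receives 10.

10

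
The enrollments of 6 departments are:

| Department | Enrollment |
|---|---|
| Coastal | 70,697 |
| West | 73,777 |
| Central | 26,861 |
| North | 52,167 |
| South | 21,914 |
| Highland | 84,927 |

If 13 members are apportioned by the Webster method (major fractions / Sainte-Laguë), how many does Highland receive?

3

Standard divisor 330343/13 ≈ 25411; standard quotas: Coastal 2.782, West 2.903, Central 1.057, North 2.053, South 0.862, Highland 3.342.
Rounding to the nearest integer gives Coastal 3, West 3, Central 1, North 2, South 1, Highland 3 — total 13, matching the house size, so no adjustment is needed.
Highland receives 3.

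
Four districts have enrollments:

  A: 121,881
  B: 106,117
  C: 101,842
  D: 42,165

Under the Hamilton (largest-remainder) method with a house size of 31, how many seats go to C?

Total 372005; standard divisor 372005/31 ≈ 12000.161.
Standard quotas: A 10.1566, B 8.8430, C 8.4867, D 3.5137.
Lower quotas: A 10, B 8, C 8, D 3 (sum 29, leaving 2 seats).
Remainders in descending order: B 0.8430, D 0.5137, C 0.4867, A 0.1566.
Largest remainders: B, D receive the extra seats.
C receives 8.

8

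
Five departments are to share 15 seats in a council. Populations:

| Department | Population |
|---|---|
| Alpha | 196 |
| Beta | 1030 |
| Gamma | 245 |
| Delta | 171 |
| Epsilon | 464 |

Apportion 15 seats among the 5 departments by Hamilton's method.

Alpha: 2, Beta: 7, Gamma: 2, Delta: 1, Epsilon: 3

Total 2106; standard divisor 2106/15 ≈ 140.4.
Standard quotas: Alpha 1.396, Beta 7.336, Gamma 1.745, Delta 1.218, Epsilon 3.305.
Lower quotas: Alpha 1, Beta 7, Gamma 1, Delta 1, Epsilon 3 (sum 13, leaving 2 seats).
Remainders in descending order: Gamma 0.745, Alpha 0.396, Beta 0.336, Epsilon 0.305, Delta 0.218.
The surplus seats go to Gamma, Alpha.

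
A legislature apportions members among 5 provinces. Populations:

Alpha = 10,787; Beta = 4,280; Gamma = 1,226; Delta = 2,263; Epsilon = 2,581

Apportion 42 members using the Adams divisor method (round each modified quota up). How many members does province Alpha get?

21

Standard divisor 21137/42 ≈ 503.262; standard quotas: Alpha 21.434, Beta 8.505, Gamma 2.436, Delta 4.497, Epsilon 5.129.
Rounding up gives 22, 9, 3, 5, 6 = 45 seats, so the divisor must be adjusted.
With modified divisor 537: modified quotas Alpha 20.088, Beta 7.970, Gamma 2.283, Delta 4.214, Epsilon 4.806.
Rounding up: Alpha 21, Beta 8, Gamma 3, Delta 5, Epsilon 5 (total 42).
Alpha receives 21.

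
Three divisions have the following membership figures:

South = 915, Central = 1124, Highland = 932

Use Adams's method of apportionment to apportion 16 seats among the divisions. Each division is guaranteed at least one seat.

Standard divisor 2971/16 ≈ 185.688; standard quotas: South 4.928, Central 6.053, Highland 5.019.
Rounding up gives 5, 7, 6 = 18 seats, so the divisor must be adjusted.
With modified divisor 200: modified quotas South 4.575, Central 5.620, Highland 4.660.
Rounding up: South 5, Central 6, Highland 5 (total 16).

South=5, Central=6, Highland=5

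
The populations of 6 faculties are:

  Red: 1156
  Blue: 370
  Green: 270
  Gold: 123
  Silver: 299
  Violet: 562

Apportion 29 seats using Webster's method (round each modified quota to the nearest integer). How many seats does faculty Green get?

Standard divisor 2780/29 ≈ 95.862; standard quotas: Red 12.059, Blue 3.860, Green 2.817, Gold 1.283, Silver 3.119, Violet 5.863.
Rounding to the nearest integer gives Red 12, Blue 4, Green 3, Gold 1, Silver 3, Violet 6 — total 29, matching the house size, so no adjustment is needed.
Green receives 3.

3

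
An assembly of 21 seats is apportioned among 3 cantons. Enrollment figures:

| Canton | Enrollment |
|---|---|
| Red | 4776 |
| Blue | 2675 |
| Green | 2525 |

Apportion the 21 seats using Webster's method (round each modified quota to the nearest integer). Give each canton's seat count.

Standard divisor 9976/21 ≈ 475.048; standard quotas: Red 10.054, Blue 5.631, Green 5.315.
Rounding to the nearest integer gives Red 10, Blue 6, Green 5 — total 21, matching the house size, so no adjustment is needed.

Red 10; Blue 6; Green 5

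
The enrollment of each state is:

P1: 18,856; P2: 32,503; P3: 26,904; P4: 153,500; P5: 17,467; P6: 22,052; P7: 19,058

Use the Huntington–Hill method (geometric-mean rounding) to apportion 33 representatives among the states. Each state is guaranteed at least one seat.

With divisor 8889: modified quotas P1 2.121, P2 3.657, P3 3.027, P4 17.269, P5 1.965, P6 2.481, P7 2.144.
Geometric-mean thresholds: P1 √(2·3)=2.449, P2 √(3·4)=3.464, P3 √(3·4)=3.464, P4 √(17·18)=17.493, P5 √(1·2)=1.414, P6 √(2·3)=2.449, P7 √(2·3)=2.449.
Each quota rounded against its threshold gives P1 2, P2 4, P3 3, P4 17, P5 2, P6 3, P7 2 (total 33).

P1=2, P2=4, P3=3, P4=17, P5=2, P6=3, P7=2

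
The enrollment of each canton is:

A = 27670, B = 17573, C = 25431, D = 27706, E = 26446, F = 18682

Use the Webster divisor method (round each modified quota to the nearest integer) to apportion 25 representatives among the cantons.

Standard divisor 143508/25 ≈ 5740.32; standard quotas: A 4.820, B 3.061, C 4.430, D 4.827, E 4.607, F 3.255.
Rounding to the nearest integer gives A 5, B 3, C 4, D 5, E 5, F 3 — total 25, matching the house size, so no adjustment is needed.

A: 5, B: 3, C: 4, D: 5, E: 5, F: 3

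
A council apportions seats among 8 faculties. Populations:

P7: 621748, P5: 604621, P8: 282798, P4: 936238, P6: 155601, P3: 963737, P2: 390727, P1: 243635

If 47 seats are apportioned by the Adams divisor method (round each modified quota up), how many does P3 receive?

Standard divisor 4199105/47 ≈ 89342.66; standard quotas: P7 6.959, P5 6.767, P8 3.165, P4 10.479, P6 1.742, P3 10.787, P2 4.373, P1 2.727.
Rounding up gives 7, 7, 4, 11, 2, 11, 5, 3 = 50 seats, so the divisor must be adjusted.
With modified divisor 97000: modified quotas P7 6.410, P5 6.233, P8 2.915, P4 9.652, P6 1.604, P3 9.935, P2 4.028, P1 2.512.
Rounding up: P7 7, P5 7, P8 3, P4 10, P6 2, P3 10, P2 5, P1 3 (total 47).
P3 receives 10.

10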